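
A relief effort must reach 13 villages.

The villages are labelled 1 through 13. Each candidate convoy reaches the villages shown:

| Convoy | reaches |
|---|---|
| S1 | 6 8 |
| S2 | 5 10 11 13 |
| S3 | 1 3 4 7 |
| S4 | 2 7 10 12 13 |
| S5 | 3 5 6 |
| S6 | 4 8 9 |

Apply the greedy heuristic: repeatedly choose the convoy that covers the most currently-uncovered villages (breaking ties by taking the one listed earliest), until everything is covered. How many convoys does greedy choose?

Greedy: pick S4 (covers 5 new) → pick S3 (covers 3 new) → pick S1 (covers 2 new) → pick S2 (covers 2 new) → pick S6 (covers 1 new). Total picks: 5.

5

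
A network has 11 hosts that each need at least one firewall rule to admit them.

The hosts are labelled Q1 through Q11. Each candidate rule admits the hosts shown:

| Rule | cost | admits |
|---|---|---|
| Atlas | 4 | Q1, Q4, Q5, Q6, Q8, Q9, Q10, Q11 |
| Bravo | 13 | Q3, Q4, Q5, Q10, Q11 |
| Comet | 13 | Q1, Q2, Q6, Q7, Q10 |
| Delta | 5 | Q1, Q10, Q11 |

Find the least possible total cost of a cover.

Atlas, Bravo, Comet together cover every host (Atlas ∪ Bravo ∪ Comet = {Q1, Q2, Q3, Q4, Q5, Q6, Q7, Q8, Q9, Q10, Q11}); total cost 4 + 13 + 13 = 30.
No covering selection has total cost below 30.

30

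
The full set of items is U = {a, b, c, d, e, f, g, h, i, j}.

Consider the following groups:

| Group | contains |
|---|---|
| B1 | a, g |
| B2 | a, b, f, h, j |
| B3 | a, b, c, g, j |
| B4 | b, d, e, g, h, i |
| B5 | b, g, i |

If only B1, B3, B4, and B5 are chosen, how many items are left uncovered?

Union of B1, B3, B4, B5 = {a, b, c, d, e, g, h, i, j}.
Not covered: f — 1 item.

1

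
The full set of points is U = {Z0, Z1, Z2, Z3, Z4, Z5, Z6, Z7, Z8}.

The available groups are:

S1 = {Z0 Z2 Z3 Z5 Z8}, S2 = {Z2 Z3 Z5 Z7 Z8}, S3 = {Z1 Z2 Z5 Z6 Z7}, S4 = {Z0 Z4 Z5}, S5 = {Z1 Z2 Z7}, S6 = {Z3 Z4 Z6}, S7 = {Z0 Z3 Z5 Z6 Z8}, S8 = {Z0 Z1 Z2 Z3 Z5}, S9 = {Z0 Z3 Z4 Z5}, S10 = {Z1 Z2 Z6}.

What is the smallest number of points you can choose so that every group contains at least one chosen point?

3

H = {Z1, Z3, Z4} meets every group (each contains at least one member of H), and |H| = 3.
No choice of 2 points meets every group, so 3 is the minimum.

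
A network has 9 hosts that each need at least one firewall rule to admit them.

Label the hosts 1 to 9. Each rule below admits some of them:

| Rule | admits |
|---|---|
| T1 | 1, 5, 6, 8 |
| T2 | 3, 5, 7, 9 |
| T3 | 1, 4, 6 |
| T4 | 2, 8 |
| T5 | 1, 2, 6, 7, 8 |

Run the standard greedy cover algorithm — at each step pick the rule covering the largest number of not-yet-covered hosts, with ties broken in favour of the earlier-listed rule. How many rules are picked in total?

3

Greedy: pick T5 (covers 5 new) → pick T2 (covers 3 new) → pick T3 (covers 1 new). Total picks: 3.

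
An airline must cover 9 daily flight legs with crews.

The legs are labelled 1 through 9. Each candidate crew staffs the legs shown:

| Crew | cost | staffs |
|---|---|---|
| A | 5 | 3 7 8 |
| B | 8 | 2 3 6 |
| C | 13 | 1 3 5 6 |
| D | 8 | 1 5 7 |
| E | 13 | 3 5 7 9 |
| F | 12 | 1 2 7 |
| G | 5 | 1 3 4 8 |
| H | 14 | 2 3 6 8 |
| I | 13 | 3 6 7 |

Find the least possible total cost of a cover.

B, E, G together cover every leg (B ∪ E ∪ G = {1, 2, 3, 4, 5, 6, 7, 8, 9}); total cost 8 + 13 + 5 = 26.
The greedy pick G, B, D, E costs 34; no covering selection beats 26.

26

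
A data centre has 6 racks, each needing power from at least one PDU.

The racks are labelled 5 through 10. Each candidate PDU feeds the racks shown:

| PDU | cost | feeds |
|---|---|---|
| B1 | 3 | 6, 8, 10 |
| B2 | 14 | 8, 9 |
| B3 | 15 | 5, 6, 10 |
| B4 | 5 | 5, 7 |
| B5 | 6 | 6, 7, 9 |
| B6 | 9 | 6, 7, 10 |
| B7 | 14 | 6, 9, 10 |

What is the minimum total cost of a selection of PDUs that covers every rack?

B1, B4, B5 together cover every rack (B1 ∪ B4 ∪ B5 = {5, 6, 7, 8, 9, 10}); total cost 3 + 5 + 6 = 14.
No covering selection has total cost below 14.

14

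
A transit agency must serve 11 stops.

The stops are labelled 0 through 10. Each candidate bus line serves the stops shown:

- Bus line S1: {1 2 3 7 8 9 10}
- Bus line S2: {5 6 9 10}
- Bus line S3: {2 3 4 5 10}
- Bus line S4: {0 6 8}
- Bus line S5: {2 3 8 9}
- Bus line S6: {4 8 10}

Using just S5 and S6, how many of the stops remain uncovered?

Union of S5, S6 = {2, 3, 4, 8, 9, 10}.
Not covered: 0, 1, 5, 6, 7 — 5 stops.

5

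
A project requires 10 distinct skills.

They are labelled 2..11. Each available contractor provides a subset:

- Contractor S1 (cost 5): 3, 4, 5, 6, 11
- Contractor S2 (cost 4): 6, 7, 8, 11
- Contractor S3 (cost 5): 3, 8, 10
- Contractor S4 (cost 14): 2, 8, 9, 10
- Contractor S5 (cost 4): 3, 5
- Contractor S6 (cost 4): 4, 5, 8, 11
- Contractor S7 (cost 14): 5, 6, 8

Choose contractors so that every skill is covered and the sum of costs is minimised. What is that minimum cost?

S1, S2, S4 together cover every skill (S1 ∪ S2 ∪ S4 = {2, 3, 4, 5, 6, 7, 8, 9, 10, 11}); total cost 5 + 4 + 14 = 23.
No covering selection has total cost below 23.

23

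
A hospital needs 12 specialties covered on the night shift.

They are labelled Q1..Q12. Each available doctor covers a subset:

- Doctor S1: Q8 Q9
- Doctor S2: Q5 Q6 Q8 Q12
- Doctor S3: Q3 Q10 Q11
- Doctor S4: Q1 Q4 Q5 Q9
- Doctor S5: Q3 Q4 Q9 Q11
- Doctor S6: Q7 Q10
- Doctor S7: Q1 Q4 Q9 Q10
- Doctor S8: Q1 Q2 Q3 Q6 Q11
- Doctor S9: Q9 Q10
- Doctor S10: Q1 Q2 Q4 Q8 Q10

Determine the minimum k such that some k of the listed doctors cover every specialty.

4

Take {S2, S4, S6, S8}. Their union is {Q1, Q2, Q3, Q4, Q5, Q6, Q7, Q8, Q9, Q10, Q11, Q12}, which is all 12 specialties.
No 3 of the 10 doctors cover everything (all 120 combinations miss at least one specialty), so 4 is optimal.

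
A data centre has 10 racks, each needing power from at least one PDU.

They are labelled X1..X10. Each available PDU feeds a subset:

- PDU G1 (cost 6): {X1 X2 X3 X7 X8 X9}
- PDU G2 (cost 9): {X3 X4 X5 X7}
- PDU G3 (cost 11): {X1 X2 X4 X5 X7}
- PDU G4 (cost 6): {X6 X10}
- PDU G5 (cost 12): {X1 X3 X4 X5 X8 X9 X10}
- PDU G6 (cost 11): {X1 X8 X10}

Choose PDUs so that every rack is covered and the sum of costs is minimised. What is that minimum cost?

21

G1, G2, G4 together cover every rack (G1 ∪ G2 ∪ G4 = {X1, X2, X3, X4, X5, X6, X7, X8, X9, X10}); total cost 6 + 9 + 6 = 21.
No covering selection has total cost below 21.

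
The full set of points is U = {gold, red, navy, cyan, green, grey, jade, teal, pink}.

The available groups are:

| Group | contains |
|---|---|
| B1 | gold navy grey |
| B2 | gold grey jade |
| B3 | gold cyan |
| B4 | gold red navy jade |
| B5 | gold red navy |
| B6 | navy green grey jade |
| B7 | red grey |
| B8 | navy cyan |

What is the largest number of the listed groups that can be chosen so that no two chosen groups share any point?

2

B3, B7 are pairwise disjoint (B3={gold,cyan}; B7={red,grey}).
Every remaining group overlaps one of these, and no 3 of the listed groups are pairwise disjoint, so 2 is the maximum.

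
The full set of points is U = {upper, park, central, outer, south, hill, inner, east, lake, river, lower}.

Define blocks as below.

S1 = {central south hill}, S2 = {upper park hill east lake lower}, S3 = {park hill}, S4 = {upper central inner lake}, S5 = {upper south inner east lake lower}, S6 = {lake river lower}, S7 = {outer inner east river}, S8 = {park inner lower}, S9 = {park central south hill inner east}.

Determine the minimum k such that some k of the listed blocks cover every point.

S2, S7, and S9 cover everything between them: the union {upper, park, central, outer, south, hill, inner, east, lake, river, lower} is all of U.
Only S7 contains outer, so S7 is forced; the remaining 7 points need at least 2 more blocks (each remaining block adds at most 5) — so at least 3 blocks are needed, and 3 is optimal.

3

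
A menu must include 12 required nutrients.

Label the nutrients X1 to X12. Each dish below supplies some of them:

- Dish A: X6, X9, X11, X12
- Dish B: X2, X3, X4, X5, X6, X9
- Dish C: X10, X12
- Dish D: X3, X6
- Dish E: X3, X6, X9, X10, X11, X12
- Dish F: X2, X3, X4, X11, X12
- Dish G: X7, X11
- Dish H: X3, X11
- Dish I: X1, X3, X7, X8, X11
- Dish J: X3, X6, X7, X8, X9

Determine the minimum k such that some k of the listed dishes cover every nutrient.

B and C and I together: B ∪ C ∪ I = {X1, X2, X3, X4, X5, X6, X7, X8, X9, X10, X11, X12} — every nutrient is covered.
Only I contains X1, so I is forced; the remaining 7 nutrients need at least 2 more dishes (each remaining dish adds at most 5) — so at least 3 dishes are needed, and 3 is optimal.

3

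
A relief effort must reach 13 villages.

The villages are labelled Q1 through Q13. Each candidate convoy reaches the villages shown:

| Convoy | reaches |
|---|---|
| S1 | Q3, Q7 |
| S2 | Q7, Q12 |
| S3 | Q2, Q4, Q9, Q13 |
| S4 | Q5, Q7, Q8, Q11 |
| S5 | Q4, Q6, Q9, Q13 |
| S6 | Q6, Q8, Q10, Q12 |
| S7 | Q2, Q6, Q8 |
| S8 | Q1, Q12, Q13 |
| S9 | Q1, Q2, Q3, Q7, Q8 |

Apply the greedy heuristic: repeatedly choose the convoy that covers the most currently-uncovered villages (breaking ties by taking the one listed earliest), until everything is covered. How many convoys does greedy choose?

Greedy: pick S9 (covers 5 new) → pick S5 (covers 4 new) → pick S4 (covers 2 new) → pick S6 (covers 2 new). Total picks: 4.

4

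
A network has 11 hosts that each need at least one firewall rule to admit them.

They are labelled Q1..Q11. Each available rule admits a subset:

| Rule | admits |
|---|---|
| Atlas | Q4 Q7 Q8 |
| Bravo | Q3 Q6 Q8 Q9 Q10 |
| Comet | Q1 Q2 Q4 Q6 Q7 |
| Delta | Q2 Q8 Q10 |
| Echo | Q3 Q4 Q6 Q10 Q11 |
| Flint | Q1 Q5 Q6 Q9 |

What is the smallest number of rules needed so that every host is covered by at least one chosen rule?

Take {Comet, Delta, Echo, Flint}. Their union is {Q1, Q2, Q3, Q4, Q5, Q6, Q7, Q8, Q9, Q10, Q11}, which is all 11 hosts.
No 3 of the 6 rules cover everything (all 20 combinations miss at least one host), so 4 is optimal.

4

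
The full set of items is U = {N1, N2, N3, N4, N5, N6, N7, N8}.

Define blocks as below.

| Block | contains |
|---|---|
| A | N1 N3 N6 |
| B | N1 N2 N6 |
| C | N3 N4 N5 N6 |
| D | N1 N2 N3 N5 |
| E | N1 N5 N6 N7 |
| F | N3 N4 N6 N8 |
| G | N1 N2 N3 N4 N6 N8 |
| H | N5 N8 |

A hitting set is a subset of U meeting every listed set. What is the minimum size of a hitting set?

2

T = {N5, N6} meets every block (each contains at least one member of T), and |T| = 2.
The blocks B, H are pairwise disjoint, so any hitting set needs a separate item for each — at least 2. Hence 2 is optimal.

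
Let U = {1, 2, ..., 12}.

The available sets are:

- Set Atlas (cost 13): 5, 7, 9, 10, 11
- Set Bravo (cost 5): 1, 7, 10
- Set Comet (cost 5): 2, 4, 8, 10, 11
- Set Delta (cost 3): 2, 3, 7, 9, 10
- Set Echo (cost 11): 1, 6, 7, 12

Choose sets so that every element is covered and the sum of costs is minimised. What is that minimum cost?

Atlas, Comet, Delta, Echo together cover every element (Atlas ∪ Comet ∪ Delta ∪ Echo = {1, 2, 3, 4, 5, 6, 7, 8, 9, 10, 11, 12}); total cost 13 + 5 + 3 + 11 = 32.
No covering selection has total cost below 32.

32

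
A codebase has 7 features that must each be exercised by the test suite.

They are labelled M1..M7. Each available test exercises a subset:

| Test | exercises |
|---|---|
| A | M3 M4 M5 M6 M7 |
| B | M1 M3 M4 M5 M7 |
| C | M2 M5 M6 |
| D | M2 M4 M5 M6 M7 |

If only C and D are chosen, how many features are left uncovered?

Union of C, D = {M2, M4, M5, M6, M7}.
Not covered: M1, M3 — 2 features.

2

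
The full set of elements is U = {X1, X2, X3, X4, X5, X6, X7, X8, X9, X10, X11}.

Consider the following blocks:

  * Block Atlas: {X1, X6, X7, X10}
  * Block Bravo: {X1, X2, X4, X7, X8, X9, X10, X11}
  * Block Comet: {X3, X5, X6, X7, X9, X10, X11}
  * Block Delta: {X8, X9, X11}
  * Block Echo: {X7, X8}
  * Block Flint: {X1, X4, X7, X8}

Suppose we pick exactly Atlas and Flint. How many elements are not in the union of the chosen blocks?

5

Union of Atlas, Flint = {X1, X4, X6, X7, X8, X10}.
Not covered: X2, X3, X5, X9, X11 — 5 elements.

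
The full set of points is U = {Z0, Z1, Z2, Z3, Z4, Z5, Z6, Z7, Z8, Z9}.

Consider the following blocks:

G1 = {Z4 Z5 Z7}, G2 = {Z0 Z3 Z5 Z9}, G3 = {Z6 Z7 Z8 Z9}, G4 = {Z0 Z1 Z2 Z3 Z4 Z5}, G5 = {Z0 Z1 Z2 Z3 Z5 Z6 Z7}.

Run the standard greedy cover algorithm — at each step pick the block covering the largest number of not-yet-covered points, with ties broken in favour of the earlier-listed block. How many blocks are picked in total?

Greedy: pick G5 (covers 7 new) → pick G3 (covers 2 new) → pick G1 (covers 1 new). Total picks: 3.
(The true minimum cover uses only 2 blocks, so greedy is not optimal here.)

3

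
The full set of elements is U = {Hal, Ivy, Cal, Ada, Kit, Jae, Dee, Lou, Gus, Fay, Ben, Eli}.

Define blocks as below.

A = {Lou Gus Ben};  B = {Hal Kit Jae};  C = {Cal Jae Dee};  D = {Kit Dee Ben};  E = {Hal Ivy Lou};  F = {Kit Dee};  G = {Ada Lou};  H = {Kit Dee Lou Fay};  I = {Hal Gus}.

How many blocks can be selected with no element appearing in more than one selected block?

3

C, G, I are pairwise disjoint (C={Cal,Jae,Dee}; G={Ada,Lou}; I={Hal,Gus}).
Every remaining block overlaps one of these, and no 4 of the listed blocks are pairwise disjoint, so 3 is the maximum.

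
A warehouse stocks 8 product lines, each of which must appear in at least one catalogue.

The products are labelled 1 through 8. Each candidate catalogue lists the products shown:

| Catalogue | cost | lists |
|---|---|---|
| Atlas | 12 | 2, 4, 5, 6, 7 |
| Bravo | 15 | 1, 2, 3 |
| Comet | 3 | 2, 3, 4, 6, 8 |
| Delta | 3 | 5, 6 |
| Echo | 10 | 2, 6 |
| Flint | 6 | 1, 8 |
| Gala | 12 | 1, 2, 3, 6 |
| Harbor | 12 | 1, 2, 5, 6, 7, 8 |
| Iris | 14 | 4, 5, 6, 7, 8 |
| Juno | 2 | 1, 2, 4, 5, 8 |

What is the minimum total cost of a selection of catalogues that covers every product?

15

Comet, Harbor together cover every product (Comet ∪ Harbor = {1, 2, 3, 4, 5, 6, 7, 8}); total cost 3 + 12 = 15.
The greedy pick Juno, Comet, Atlas costs 17; no covering selection beats 15.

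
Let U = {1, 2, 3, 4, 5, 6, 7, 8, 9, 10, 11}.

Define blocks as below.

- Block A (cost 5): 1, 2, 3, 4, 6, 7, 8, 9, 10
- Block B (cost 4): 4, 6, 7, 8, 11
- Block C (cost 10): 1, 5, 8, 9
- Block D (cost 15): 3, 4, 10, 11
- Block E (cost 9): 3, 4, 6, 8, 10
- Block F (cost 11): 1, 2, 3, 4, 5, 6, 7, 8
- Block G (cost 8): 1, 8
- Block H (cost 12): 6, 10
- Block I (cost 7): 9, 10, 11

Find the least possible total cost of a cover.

18

F, I together cover every point (F ∪ I = {1, 2, 3, 4, 5, 6, 7, 8, 9, 10, 11}); total cost 11 + 7 = 18.
The greedy pick A, B, C costs 19; no covering selection beats 18.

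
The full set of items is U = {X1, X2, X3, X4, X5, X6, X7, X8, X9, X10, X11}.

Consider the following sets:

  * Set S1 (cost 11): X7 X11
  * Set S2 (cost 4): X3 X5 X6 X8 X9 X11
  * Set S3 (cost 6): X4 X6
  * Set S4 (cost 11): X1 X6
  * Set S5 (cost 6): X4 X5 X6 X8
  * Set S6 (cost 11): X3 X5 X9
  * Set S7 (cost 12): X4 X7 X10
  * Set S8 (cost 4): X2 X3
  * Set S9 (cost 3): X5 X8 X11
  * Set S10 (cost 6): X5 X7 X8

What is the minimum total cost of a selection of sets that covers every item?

31

S2, S4, S7, S8 together cover every item (S2 ∪ S4 ∪ S7 ∪ S8 = {X1, X2, X3, X4, X5, X6, X7, X8, X9, X10, X11}); total cost 4 + 11 + 12 + 4 = 31.
No covering selection has total cost below 31.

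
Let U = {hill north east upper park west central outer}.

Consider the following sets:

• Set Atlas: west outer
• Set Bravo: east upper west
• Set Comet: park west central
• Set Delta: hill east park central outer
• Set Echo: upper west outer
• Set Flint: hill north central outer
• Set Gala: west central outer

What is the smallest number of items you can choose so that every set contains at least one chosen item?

2

The 2 items {hill, west} hit every set.
The sets Bravo, Flint are pairwise disjoint, so any hitting set needs a separate item for each — at least 2. Hence 2 is optimal.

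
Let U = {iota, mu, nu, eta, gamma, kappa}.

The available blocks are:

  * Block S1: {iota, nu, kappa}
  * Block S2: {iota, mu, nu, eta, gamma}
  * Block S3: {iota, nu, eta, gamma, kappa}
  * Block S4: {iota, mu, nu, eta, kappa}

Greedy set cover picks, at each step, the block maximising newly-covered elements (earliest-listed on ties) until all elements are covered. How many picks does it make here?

Greedy: pick S2 (covers 5 new) → pick S1 (covers 1 new). Total picks: 2.

2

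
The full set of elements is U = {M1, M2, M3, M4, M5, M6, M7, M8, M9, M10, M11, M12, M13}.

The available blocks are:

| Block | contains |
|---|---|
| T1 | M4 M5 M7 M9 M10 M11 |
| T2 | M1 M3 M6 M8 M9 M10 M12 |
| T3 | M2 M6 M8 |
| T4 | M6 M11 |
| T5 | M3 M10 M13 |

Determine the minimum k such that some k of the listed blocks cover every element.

T1, T2, T3, and T5 cover everything between them: the union {M1, M2, M3, M4, M5, M6, M7, M8, M9, M10, M11, M12, M13} is all of U.
No 3 of the 5 blocks cover everything (all 10 combinations miss at least one element), so 4 is optimal.

4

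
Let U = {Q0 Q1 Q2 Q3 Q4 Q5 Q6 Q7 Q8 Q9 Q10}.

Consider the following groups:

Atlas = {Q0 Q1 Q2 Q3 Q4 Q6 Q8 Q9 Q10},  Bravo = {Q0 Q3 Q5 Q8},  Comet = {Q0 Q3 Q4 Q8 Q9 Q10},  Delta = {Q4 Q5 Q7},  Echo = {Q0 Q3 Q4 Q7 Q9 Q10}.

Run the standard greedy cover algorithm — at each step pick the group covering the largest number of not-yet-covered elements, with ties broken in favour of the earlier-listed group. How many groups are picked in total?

2

Greedy: pick Atlas (covers 9 new) → pick Delta (covers 2 new). Total picks: 2.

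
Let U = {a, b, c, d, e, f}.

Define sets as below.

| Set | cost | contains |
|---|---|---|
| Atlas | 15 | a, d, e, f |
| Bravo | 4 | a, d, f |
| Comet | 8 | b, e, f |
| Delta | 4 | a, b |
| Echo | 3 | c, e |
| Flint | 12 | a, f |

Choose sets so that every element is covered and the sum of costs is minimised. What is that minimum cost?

11

Bravo, Delta, Echo together cover every element (Bravo ∪ Delta ∪ Echo = {a, b, c, d, e, f}); total cost 4 + 4 + 3 = 11.
No covering selection has total cost below 11.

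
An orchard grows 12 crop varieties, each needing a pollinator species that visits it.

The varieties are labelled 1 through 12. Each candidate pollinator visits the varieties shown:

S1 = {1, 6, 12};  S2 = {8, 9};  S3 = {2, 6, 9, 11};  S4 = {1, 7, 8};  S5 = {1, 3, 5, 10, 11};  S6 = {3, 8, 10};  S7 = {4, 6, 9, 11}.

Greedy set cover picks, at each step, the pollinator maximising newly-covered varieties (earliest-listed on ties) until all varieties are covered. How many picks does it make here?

5

Greedy: pick S5 (covers 5 new) → pick S3 (covers 3 new) → pick S4 (covers 2 new) → pick S1 (covers 1 new) → pick S7 (covers 1 new). Total picks: 5.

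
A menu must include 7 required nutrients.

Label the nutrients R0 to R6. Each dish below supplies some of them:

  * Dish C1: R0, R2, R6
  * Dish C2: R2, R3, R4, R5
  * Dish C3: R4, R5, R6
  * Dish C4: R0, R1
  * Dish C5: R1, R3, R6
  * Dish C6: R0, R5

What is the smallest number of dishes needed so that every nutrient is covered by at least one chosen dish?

Take {C2, C4, C5}. Their union is {R0, R1, R2, R3, R4, R5, R6}, which is all 7 nutrients.
No 2 of the 6 dishes cover everything (all 15 combinations miss at least one nutrient), so 3 is optimal.

3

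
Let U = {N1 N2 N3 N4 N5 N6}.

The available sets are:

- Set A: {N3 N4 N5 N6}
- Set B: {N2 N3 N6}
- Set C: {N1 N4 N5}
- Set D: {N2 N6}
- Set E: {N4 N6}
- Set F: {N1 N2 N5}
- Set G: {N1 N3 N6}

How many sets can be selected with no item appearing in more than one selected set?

2

B, C are pairwise disjoint (B={N2,N3,N6}; C={N1,N4,N5}).
Every remaining set overlaps one of these, and no 3 of the listed sets are pairwise disjoint, so 2 is the maximum.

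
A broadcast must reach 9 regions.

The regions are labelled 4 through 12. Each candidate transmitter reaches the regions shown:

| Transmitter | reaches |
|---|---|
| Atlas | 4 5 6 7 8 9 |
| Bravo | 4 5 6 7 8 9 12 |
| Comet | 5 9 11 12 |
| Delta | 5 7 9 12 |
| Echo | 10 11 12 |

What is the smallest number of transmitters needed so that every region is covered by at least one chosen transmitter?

2

Take {Atlas, Echo}. Their union is {4, 5, 6, 7, 8, 9, 10, 11, 12}, which is all 9 regions.
No single transmitter has all 9 regions (the largest, Bravo, has 7), so 2 is optimal.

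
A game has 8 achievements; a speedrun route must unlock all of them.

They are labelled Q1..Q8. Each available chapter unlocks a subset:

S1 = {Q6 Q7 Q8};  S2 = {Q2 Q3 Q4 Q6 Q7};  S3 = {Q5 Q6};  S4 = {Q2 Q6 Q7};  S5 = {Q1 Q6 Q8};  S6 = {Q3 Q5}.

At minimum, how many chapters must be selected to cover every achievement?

3

Take {S2, S3, S5}. Their union is {Q1, Q2, Q3, Q4, Q5, Q6, Q7, Q8}, which is all 8 achievements.
Only S5 contains Q1, so S5 is forced; the remaining 5 achievements need at least 2 more chapters (each remaining chapter adds at most 4) — so at least 3 chapters are needed, and 3 is optimal.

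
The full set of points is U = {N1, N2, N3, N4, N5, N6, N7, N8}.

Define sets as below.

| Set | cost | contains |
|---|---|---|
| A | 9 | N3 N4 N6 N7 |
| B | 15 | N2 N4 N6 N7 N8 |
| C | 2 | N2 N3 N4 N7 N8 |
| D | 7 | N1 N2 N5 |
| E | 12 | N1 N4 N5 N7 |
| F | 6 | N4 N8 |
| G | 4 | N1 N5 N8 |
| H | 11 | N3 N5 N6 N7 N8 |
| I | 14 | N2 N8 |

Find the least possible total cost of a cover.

A, C, G together cover every point (A ∪ C ∪ G = {N1, N2, N3, N4, N5, N6, N7, N8}); total cost 9 + 2 + 4 = 15.
No covering selection has total cost below 15.

15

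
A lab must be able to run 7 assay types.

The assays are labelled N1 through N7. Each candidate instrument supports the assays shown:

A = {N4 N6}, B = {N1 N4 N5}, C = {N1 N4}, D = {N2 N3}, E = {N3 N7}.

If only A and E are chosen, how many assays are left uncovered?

3

Union of A, E = {N3, N4, N6, N7}.
Not covered: N1, N2, N5 — 3 assays.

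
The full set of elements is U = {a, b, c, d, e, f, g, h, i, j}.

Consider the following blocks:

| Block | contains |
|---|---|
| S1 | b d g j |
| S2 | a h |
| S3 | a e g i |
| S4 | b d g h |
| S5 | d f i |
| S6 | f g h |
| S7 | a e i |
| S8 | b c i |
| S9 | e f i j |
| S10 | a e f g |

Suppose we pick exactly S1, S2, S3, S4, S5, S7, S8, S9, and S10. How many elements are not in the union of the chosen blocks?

0

Union of S1, S2, S3, S4, S5, S7, S8, S9, S10 = {a, b, c, d, e, f, g, h, i, j} — that's every element, so 0 are uncovered.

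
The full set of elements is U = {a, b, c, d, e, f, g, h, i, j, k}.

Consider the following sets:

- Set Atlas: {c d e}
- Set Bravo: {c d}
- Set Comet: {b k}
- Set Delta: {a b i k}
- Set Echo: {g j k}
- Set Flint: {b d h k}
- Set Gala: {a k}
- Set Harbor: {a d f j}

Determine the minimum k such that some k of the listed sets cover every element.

Atlas, Delta, Echo, Flint, and Harbor cover everything between them: the union {a, b, c, d, e, f, g, h, i, j, k} is all of U.
No 4 of the 8 sets cover everything (all 70 combinations miss at least one element), so 5 is optimal.

5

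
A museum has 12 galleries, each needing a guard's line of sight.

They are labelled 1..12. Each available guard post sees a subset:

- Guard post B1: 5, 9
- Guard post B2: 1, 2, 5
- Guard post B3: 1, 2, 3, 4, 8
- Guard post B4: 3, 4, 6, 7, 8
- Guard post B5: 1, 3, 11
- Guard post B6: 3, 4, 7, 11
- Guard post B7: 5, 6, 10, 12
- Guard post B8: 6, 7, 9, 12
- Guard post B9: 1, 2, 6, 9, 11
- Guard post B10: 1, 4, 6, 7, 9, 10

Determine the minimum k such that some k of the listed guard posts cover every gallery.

B4 and B7 and B9 together: B4 ∪ B7 ∪ B9 = {1, 2, 3, 4, 5, 6, 7, 8, 9, 10, 11, 12} — every gallery is covered.
No 2 of the 10 guard posts cover everything (all 45 combinations miss at least one gallery), so 3 is optimal.

3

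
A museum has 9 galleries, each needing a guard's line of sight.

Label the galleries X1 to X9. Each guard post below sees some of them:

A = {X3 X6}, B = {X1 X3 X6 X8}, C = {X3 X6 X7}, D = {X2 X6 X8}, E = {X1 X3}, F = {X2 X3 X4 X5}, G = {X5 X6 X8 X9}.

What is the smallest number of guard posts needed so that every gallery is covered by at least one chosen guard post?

4

B and C and F and G together: B ∪ C ∪ F ∪ G = {X1, X2, X3, X4, X5, X6, X7, X8, X9} — every gallery is covered.
No 3 of the 7 guard posts cover everything (all 35 combinations miss at least one gallery), so 4 is optimal.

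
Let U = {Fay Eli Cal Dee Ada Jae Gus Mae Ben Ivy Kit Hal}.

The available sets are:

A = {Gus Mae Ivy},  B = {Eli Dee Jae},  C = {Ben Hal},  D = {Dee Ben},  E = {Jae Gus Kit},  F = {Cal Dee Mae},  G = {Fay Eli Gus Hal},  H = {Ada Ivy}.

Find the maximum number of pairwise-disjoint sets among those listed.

C, E, F, H are pairwise disjoint (C={Ben,Hal}; E={Jae,Gus,Kit}; F={Cal,Dee,Mae}; H={Ada,Ivy}).
Every remaining set overlaps one of these, and no 5 of the listed sets are pairwise disjoint, so 4 is the maximum.

4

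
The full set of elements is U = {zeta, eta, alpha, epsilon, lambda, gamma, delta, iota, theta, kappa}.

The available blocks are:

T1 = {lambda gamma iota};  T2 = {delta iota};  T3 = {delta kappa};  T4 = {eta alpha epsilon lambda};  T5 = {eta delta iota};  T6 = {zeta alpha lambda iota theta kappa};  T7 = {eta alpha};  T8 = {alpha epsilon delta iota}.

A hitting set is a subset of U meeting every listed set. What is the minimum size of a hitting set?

The 3 elements {eta, lambda, delta} hit every block.
The blocks T1, T3, T7 are pairwise disjoint, so any hitting set needs a separate element for each — at least 3. Hence 3 is optimal.

3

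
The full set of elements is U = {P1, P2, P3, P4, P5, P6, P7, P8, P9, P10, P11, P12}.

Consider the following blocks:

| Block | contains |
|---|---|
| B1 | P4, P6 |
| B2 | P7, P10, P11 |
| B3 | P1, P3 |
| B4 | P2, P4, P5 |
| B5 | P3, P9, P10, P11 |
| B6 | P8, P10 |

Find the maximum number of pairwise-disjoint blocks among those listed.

B1, B2, B3 are pairwise disjoint (B1={P4,P6}; B2={P7,P10,P11}; B3={P1,P3}).
Every remaining block overlaps one of these, and no 4 of the listed blocks are pairwise disjoint, so 3 is the maximum.

3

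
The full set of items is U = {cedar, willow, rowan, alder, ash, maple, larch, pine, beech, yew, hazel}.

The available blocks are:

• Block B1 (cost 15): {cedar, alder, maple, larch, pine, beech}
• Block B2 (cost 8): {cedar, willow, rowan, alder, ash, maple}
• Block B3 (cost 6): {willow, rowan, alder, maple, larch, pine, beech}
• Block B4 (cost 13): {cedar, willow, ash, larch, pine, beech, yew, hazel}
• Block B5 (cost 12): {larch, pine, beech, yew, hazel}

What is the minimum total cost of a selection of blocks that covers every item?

B3, B4 together cover every item (B3 ∪ B4 = {cedar, willow, rowan, alder, ash, maple, larch, pine, beech, yew, hazel}); total cost 6 + 13 = 19.
No covering selection has total cost below 19.

19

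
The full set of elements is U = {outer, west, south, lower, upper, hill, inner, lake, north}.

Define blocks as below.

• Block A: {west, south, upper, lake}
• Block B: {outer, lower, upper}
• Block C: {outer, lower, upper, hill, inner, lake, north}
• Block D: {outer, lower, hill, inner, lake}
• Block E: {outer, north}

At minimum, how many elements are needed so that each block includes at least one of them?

2

The 2 elements {outer, upper} hit every block.
The blocks A, E are pairwise disjoint, so any hitting set needs a separate element for each — at least 2. Hence 2 is optimal.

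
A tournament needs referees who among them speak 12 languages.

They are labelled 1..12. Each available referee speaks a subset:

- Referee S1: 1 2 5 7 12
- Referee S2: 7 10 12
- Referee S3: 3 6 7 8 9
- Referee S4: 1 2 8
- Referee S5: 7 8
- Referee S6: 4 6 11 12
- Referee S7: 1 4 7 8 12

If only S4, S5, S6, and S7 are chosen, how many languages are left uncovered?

Union of S4, S5, S6, S7 = {1, 2, 4, 6, 7, 8, 11, 12}.
Not covered: 3, 5, 9, 10 — 4 languages.

4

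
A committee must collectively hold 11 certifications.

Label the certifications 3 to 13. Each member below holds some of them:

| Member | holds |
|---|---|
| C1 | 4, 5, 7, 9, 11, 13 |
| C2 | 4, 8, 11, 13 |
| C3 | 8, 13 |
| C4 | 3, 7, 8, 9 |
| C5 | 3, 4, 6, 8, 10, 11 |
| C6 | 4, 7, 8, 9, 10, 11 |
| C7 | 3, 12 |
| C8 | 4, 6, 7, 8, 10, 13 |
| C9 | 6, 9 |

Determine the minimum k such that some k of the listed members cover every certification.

3

Take {C1, C7, C8}. Their union is {3, 4, 5, 6, 7, 8, 9, 10, 11, 12, 13}, which is all 11 certifications.
Only C1 contains 5, so C1 is forced; the remaining 5 certifications need at least 2 more members (each remaining member adds at most 4) — so at least 3 members are needed, and 3 is optimal.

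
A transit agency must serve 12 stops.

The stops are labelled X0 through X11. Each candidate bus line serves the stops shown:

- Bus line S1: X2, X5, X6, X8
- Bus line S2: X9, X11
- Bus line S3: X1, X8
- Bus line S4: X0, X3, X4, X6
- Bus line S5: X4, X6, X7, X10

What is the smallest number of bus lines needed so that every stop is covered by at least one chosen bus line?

Take {S1, S2, S3, S4, S5}. Their union is {X0, X1, X2, X3, X4, X5, X6, X7, X8, X9, X10, X11}, which is all 12 stops.
No 4 of the 5 bus lines cover everything (all 5 combinations miss at least one stop), so 5 is optimal.

5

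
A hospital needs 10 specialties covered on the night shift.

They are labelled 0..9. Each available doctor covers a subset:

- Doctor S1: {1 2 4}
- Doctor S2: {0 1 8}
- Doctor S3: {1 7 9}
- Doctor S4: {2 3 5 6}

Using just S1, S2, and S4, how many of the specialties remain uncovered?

Union of S1, S2, S4 = {0, 1, 2, 3, 4, 5, 6, 8}.
Not covered: 7, 9 — 2 specialties.

2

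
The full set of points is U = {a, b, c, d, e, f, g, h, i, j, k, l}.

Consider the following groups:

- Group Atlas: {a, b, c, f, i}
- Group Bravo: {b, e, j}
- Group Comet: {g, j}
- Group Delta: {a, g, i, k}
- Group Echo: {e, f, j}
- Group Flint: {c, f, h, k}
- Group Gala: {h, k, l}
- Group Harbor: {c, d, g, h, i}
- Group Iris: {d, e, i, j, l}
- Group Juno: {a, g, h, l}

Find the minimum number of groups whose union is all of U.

Bravo, Flint, Harbor, and Juno cover everything between them: the union {a, b, c, d, e, f, g, h, i, j, k, l} is all of U.
No 3 of the 10 groups cover everything (all 120 combinations miss at least one point), so 4 is optimal.

4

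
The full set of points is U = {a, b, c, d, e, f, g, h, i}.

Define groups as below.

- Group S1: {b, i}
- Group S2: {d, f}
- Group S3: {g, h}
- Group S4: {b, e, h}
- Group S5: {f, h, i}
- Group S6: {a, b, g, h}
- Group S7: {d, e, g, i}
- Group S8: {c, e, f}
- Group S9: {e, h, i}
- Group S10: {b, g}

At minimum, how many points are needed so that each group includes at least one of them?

The 4 points {b, f, g, i} hit every group.
No choice of 3 points meets every group, so 4 is the minimum.

4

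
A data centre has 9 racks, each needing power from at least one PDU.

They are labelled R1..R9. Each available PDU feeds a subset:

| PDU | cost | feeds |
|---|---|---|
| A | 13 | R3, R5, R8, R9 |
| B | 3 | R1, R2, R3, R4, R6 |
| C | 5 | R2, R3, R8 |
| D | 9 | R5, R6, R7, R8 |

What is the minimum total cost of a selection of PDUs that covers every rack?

25

A, B, D together cover every rack (A ∪ B ∪ D = {R1, R2, R3, R4, R5, R6, R7, R8, R9}); total cost 13 + 3 + 9 = 25.
No covering selection has total cost below 25.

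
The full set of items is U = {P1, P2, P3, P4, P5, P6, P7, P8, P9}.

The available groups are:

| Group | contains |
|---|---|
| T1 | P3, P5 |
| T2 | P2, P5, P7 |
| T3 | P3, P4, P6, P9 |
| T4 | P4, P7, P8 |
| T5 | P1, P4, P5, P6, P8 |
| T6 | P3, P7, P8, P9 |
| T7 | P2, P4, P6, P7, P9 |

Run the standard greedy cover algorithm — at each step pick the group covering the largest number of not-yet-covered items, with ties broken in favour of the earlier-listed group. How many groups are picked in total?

Greedy: pick T5 (covers 5 new) → pick T6 (covers 3 new) → pick T2 (covers 1 new). Total picks: 3.

3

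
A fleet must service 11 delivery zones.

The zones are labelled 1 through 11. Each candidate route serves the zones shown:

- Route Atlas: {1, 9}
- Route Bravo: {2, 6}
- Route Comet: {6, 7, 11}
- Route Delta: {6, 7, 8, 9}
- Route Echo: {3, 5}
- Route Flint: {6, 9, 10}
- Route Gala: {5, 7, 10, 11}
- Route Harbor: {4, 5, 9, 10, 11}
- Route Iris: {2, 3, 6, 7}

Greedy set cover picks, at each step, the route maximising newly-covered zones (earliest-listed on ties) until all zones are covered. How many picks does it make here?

4

Greedy: pick Harbor (covers 5 new) → pick Iris (covers 4 new) → pick Atlas (covers 1 new) → pick Delta (covers 1 new). Total picks: 4.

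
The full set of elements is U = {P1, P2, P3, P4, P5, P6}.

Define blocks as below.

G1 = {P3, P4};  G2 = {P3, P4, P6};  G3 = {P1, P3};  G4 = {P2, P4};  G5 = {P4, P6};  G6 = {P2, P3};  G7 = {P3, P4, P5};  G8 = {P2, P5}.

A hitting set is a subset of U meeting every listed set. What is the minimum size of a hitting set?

Take H = {P2, P3, P4}. Each listed block contains at least one of these, so H is a hitting set of size 3.
The blocks G3, G5, G8 are pairwise disjoint, so any hitting set needs a separate element for each — at least 3. Hence 3 is optimal.

3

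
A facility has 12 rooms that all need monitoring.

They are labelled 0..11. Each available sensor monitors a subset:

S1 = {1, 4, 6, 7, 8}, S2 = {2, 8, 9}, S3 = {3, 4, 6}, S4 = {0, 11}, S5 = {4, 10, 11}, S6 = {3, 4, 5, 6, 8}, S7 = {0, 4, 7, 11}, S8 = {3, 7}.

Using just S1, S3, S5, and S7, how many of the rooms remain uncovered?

Union of S1, S3, S5, S7 = {0, 1, 3, 4, 6, 7, 8, 10, 11}.
Not covered: 2, 5, 9 — 3 rooms.

3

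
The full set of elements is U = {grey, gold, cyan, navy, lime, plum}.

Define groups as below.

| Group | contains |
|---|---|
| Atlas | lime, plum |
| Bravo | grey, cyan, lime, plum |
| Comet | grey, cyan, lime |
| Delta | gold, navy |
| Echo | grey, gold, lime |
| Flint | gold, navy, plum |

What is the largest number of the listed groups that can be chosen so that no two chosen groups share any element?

Comet, Flint are pairwise disjoint (Comet={grey,cyan,lime}; Flint={gold,navy,plum}).
Every remaining group overlaps one of these, and no 3 of the listed groups are pairwise disjoint, so 2 is the maximum.

2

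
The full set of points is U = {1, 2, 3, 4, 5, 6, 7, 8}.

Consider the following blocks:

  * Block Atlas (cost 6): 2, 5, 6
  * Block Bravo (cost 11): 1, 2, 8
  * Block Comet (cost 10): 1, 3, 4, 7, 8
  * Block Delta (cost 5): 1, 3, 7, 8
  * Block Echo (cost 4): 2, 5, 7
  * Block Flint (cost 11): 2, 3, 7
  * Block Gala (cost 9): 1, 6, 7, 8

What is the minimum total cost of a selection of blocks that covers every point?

16

Atlas, Comet together cover every point (Atlas ∪ Comet = {1, 2, 3, 4, 5, 6, 7, 8}); total cost 6 + 10 = 16.
The greedy pick Delta, Atlas, Comet costs 21; no covering selection beats 16.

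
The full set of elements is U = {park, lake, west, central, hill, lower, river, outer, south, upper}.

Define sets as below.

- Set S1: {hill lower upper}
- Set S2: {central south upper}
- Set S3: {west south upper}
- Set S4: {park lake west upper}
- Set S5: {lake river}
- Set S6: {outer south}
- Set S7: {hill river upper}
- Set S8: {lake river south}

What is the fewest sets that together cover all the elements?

5

Take {S1, S2, S4, S6, S7}. Their union is {park, lake, west, central, hill, lower, river, outer, south, upper}, which is all 10 elements.
No 4 of the 8 sets cover everything (all 70 combinations miss at least one element), so 5 is optimal.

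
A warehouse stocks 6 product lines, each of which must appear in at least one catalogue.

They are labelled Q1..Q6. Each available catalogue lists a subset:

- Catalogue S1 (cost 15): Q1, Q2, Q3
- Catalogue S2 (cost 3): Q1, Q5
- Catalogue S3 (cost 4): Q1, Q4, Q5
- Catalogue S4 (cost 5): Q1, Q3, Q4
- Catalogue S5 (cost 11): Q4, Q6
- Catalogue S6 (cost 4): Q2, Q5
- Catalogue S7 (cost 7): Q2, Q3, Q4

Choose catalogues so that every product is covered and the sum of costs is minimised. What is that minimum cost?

20

S4, S5, S6 together cover every product (S4 ∪ S5 ∪ S6 = {Q1, Q2, Q3, Q4, Q5, Q6}); total cost 5 + 11 + 4 = 20.
The greedy pick S3, S7, S5 costs 22; no covering selection beats 20.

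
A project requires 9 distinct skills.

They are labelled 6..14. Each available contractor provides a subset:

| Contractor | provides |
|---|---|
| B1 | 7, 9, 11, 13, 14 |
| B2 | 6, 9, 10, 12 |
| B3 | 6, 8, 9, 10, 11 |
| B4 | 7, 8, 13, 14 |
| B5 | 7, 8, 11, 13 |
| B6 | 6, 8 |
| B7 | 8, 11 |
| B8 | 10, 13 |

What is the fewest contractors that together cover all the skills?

3

Take {B1, B2, B7}. Their union is {6, 7, 8, 9, 10, 11, 12, 13, 14}, which is all 9 skills.
Only B2 contains 12, so B2 is forced; the remaining 5 skills need at least 2 more contractors (each remaining contractor adds at most 4) — so at least 3 contractors are needed, and 3 is optimal.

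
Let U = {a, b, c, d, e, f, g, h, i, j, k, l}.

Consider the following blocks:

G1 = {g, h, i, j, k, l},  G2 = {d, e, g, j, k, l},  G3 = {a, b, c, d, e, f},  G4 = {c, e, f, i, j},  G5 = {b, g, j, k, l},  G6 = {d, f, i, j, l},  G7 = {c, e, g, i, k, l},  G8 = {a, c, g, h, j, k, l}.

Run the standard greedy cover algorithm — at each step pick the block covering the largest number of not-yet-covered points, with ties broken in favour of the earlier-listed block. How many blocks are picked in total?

3

Greedy: pick G8 (covers 7 new) → pick G3 (covers 4 new) → pick G1 (covers 1 new). Total picks: 3.
(The true minimum cover uses only 2 blocks, so greedy is not optimal here.)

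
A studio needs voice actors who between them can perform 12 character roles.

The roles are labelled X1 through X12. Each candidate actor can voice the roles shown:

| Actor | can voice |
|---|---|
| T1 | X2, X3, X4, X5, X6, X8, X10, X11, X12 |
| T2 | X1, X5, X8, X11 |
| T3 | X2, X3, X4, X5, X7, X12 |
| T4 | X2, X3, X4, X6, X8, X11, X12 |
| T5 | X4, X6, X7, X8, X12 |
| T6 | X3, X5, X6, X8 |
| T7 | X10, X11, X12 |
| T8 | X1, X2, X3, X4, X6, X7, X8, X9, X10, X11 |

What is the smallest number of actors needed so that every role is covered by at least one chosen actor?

Take {T1, T8}. Their union is {X1, X2, X3, X4, X5, X6, X7, X8, X9, X10, X11, X12}, which is all 12 roles.
No single actor has all 12 roles (the largest, T8, has 10), so 2 is optimal.

2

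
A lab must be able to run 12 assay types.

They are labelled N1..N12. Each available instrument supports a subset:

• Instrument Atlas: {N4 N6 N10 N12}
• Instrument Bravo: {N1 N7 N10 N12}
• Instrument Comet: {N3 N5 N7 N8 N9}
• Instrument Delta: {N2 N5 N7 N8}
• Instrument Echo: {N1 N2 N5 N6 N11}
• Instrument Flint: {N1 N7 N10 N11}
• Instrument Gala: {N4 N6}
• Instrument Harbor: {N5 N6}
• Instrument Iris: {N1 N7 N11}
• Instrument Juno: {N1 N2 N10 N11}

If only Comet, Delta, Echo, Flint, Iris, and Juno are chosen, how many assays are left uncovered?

Union of Comet, Delta, Echo, Flint, Iris, Juno = {N1, N2, N3, N5, N6, N7, N8, N9, N10, N11}.
Not covered: N4, N12 — 2 assays.

2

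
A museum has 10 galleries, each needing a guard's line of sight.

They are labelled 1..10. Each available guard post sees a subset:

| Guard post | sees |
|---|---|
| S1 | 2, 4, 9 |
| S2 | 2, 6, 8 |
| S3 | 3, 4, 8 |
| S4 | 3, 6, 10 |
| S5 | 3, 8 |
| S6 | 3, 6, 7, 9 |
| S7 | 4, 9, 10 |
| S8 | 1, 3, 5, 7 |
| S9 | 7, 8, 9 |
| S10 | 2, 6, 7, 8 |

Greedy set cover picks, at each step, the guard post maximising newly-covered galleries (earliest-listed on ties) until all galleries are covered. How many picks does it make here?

5

Greedy: pick S6 (covers 4 new) → pick S1 (covers 2 new) → pick S8 (covers 2 new) → pick S2 (covers 1 new) → pick S4 (covers 1 new). Total picks: 5.
(The true minimum cover uses only 3 guard posts, so greedy is not optimal here.)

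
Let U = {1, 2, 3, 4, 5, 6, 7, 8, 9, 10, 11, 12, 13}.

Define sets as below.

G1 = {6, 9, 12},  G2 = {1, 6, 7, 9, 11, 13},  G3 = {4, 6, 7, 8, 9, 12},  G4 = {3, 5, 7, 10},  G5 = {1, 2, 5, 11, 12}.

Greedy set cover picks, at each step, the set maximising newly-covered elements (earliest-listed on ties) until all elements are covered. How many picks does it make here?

4

Greedy: pick G2 (covers 6 new) → pick G3 (covers 3 new) → pick G4 (covers 3 new) → pick G5 (covers 1 new). Total picks: 4.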